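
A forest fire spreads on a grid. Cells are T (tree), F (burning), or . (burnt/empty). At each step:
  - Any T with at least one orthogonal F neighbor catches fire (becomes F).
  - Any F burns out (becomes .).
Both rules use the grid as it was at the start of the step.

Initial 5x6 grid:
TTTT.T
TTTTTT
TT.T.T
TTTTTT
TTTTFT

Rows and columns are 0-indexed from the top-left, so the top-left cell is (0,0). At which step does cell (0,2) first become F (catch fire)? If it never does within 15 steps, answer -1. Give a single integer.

Step 1: cell (0,2)='T' (+3 fires, +1 burnt)
Step 2: cell (0,2)='T' (+3 fires, +3 burnt)
Step 3: cell (0,2)='T' (+4 fires, +3 burnt)
Step 4: cell (0,2)='T' (+4 fires, +4 burnt)
Step 5: cell (0,2)='T' (+6 fires, +4 burnt)
Step 6: cell (0,2)='F' (+3 fires, +6 burnt)
  -> target ignites at step 6
Step 7: cell (0,2)='.' (+2 fires, +3 burnt)
Step 8: cell (0,2)='.' (+1 fires, +2 burnt)
Step 9: cell (0,2)='.' (+0 fires, +1 burnt)
  fire out at step 9

6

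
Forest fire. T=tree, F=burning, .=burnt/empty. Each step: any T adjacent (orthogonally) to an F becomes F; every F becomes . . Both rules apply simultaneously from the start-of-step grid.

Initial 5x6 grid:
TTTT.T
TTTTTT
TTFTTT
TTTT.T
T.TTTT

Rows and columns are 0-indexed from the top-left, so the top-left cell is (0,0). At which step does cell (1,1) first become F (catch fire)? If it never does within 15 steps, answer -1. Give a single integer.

Step 1: cell (1,1)='T' (+4 fires, +1 burnt)
Step 2: cell (1,1)='F' (+8 fires, +4 burnt)
  -> target ignites at step 2
Step 3: cell (1,1)='.' (+7 fires, +8 burnt)
Step 4: cell (1,1)='.' (+5 fires, +7 burnt)
Step 5: cell (1,1)='.' (+2 fires, +5 burnt)
Step 6: cell (1,1)='.' (+0 fires, +2 burnt)
  fire out at step 6

2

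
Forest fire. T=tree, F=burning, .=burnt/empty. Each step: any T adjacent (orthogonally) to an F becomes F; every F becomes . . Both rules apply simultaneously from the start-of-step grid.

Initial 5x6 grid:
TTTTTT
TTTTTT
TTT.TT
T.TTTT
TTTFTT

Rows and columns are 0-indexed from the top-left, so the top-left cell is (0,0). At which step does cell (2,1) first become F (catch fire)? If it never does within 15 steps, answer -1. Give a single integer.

Step 1: cell (2,1)='T' (+3 fires, +1 burnt)
Step 2: cell (2,1)='T' (+4 fires, +3 burnt)
Step 3: cell (2,1)='T' (+4 fires, +4 burnt)
Step 4: cell (2,1)='F' (+5 fires, +4 burnt)
  -> target ignites at step 4
Step 5: cell (2,1)='.' (+6 fires, +5 burnt)
Step 6: cell (2,1)='.' (+4 fires, +6 burnt)
Step 7: cell (2,1)='.' (+1 fires, +4 burnt)
Step 8: cell (2,1)='.' (+0 fires, +1 burnt)
  fire out at step 8

4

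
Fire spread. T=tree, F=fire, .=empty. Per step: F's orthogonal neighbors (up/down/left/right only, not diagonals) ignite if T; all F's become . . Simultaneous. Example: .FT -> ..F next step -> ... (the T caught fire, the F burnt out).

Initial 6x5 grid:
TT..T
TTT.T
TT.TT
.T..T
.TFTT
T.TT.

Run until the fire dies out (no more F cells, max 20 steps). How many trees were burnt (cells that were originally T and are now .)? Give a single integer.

Answer: 18

Derivation:
Step 1: +3 fires, +1 burnt (F count now 3)
Step 2: +3 fires, +3 burnt (F count now 3)
Step 3: +2 fires, +3 burnt (F count now 2)
Step 4: +3 fires, +2 burnt (F count now 3)
Step 5: +5 fires, +3 burnt (F count now 5)
Step 6: +2 fires, +5 burnt (F count now 2)
Step 7: +0 fires, +2 burnt (F count now 0)
Fire out after step 7
Initially T: 19, now '.': 29
Total burnt (originally-T cells now '.'): 18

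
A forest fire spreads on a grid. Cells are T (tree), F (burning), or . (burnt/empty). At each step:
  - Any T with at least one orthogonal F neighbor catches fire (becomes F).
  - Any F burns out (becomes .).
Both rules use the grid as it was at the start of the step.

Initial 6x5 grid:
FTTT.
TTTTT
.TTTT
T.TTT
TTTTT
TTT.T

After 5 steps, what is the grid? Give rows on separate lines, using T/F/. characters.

Step 1: 2 trees catch fire, 1 burn out
  .FTT.
  FTTTT
  .TTTT
  T.TTT
  TTTTT
  TTT.T
Step 2: 2 trees catch fire, 2 burn out
  ..FT.
  .FTTT
  .TTTT
  T.TTT
  TTTTT
  TTT.T
Step 3: 3 trees catch fire, 2 burn out
  ...F.
  ..FTT
  .FTTT
  T.TTT
  TTTTT
  TTT.T
Step 4: 2 trees catch fire, 3 burn out
  .....
  ...FT
  ..FTT
  T.TTT
  TTTTT
  TTT.T
Step 5: 3 trees catch fire, 2 burn out
  .....
  ....F
  ...FT
  T.FTT
  TTTTT
  TTT.T

.....
....F
...FT
T.FTT
TTTTT
TTT.T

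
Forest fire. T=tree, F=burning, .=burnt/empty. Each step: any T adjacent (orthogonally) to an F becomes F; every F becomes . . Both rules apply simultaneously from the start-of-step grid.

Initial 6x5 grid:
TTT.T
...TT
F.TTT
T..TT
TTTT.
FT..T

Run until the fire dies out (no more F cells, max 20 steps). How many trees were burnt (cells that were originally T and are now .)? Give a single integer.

Answer: 14

Derivation:
Step 1: +3 fires, +2 burnt (F count now 3)
Step 2: +1 fires, +3 burnt (F count now 1)
Step 3: +1 fires, +1 burnt (F count now 1)
Step 4: +1 fires, +1 burnt (F count now 1)
Step 5: +1 fires, +1 burnt (F count now 1)
Step 6: +2 fires, +1 burnt (F count now 2)
Step 7: +3 fires, +2 burnt (F count now 3)
Step 8: +1 fires, +3 burnt (F count now 1)
Step 9: +1 fires, +1 burnt (F count now 1)
Step 10: +0 fires, +1 burnt (F count now 0)
Fire out after step 10
Initially T: 18, now '.': 26
Total burnt (originally-T cells now '.'): 14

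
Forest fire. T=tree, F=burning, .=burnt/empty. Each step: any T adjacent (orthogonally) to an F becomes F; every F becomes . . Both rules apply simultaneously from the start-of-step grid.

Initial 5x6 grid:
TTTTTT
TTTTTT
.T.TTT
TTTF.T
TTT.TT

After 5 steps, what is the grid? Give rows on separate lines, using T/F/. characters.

Step 1: 2 trees catch fire, 1 burn out
  TTTTTT
  TTTTTT
  .T.FTT
  TTF..T
  TTT.TT
Step 2: 4 trees catch fire, 2 burn out
  TTTTTT
  TTTFTT
  .T..FT
  TF...T
  TTF.TT
Step 3: 7 trees catch fire, 4 burn out
  TTTFTT
  TTF.FT
  .F...F
  F....T
  TF..TT
Step 4: 6 trees catch fire, 7 burn out
  TTF.FT
  TF...F
  ......
  .....F
  F...TT
Step 5: 4 trees catch fire, 6 burn out
  TF...F
  F.....
  ......
  ......
  ....TF

TF...F
F.....
......
......
....TF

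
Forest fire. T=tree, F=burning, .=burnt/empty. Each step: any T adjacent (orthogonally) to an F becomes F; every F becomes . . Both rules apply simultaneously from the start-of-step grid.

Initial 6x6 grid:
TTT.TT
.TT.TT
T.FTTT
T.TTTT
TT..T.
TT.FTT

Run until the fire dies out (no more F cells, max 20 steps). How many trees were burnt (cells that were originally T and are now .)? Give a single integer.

Answer: 19

Derivation:
Step 1: +4 fires, +2 burnt (F count now 4)
Step 2: +6 fires, +4 burnt (F count now 6)
Step 3: +4 fires, +6 burnt (F count now 4)
Step 4: +4 fires, +4 burnt (F count now 4)
Step 5: +1 fires, +4 burnt (F count now 1)
Step 6: +0 fires, +1 burnt (F count now 0)
Fire out after step 6
Initially T: 25, now '.': 30
Total burnt (originally-T cells now '.'): 19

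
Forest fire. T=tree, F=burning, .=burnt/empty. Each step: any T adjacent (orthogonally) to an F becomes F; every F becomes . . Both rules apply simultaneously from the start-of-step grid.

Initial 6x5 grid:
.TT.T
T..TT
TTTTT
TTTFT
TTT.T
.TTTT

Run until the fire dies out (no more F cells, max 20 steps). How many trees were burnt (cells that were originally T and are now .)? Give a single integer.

Answer: 21

Derivation:
Step 1: +3 fires, +1 burnt (F count now 3)
Step 2: +6 fires, +3 burnt (F count now 6)
Step 3: +6 fires, +6 burnt (F count now 6)
Step 4: +5 fires, +6 burnt (F count now 5)
Step 5: +1 fires, +5 burnt (F count now 1)
Step 6: +0 fires, +1 burnt (F count now 0)
Fire out after step 6
Initially T: 23, now '.': 28
Total burnt (originally-T cells now '.'): 21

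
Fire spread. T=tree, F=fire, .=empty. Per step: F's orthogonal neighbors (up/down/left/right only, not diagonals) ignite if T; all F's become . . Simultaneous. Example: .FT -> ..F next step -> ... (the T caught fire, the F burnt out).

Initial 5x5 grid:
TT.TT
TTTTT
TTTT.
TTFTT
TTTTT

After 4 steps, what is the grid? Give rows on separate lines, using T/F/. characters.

Step 1: 4 trees catch fire, 1 burn out
  TT.TT
  TTTTT
  TTFT.
  TF.FT
  TTFTT
Step 2: 7 trees catch fire, 4 burn out
  TT.TT
  TTFTT
  TF.F.
  F...F
  TF.FT
Step 3: 5 trees catch fire, 7 burn out
  TT.TT
  TF.FT
  F....
  .....
  F...F
Step 4: 4 trees catch fire, 5 burn out
  TF.FT
  F...F
  .....
  .....
  .....

TF.FT
F...F
.....
.....
.....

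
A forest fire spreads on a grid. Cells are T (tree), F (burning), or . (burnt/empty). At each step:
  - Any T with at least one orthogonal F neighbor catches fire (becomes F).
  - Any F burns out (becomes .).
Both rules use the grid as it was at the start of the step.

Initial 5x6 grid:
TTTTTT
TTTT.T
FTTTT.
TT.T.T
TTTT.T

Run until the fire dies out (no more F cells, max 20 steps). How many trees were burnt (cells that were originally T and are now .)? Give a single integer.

Answer: 22

Derivation:
Step 1: +3 fires, +1 burnt (F count now 3)
Step 2: +5 fires, +3 burnt (F count now 5)
Step 3: +4 fires, +5 burnt (F count now 4)
Step 4: +5 fires, +4 burnt (F count now 5)
Step 5: +2 fires, +5 burnt (F count now 2)
Step 6: +1 fires, +2 burnt (F count now 1)
Step 7: +1 fires, +1 burnt (F count now 1)
Step 8: +1 fires, +1 burnt (F count now 1)
Step 9: +0 fires, +1 burnt (F count now 0)
Fire out after step 9
Initially T: 24, now '.': 28
Total burnt (originally-T cells now '.'): 22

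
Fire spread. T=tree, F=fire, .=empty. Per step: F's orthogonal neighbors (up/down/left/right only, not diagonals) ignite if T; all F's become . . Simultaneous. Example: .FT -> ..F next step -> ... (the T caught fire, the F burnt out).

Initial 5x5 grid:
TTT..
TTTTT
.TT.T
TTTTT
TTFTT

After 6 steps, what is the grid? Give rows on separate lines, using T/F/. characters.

Step 1: 3 trees catch fire, 1 burn out
  TTT..
  TTTTT
  .TT.T
  TTFTT
  TF.FT
Step 2: 5 trees catch fire, 3 burn out
  TTT..
  TTTTT
  .TF.T
  TF.FT
  F...F
Step 3: 4 trees catch fire, 5 burn out
  TTT..
  TTFTT
  .F..T
  F...F
  .....
Step 4: 4 trees catch fire, 4 burn out
  TTF..
  TF.FT
  ....F
  .....
  .....
Step 5: 3 trees catch fire, 4 burn out
  TF...
  F...F
  .....
  .....
  .....
Step 6: 1 trees catch fire, 3 burn out
  F....
  .....
  .....
  .....
  .....

F....
.....
.....
.....
.....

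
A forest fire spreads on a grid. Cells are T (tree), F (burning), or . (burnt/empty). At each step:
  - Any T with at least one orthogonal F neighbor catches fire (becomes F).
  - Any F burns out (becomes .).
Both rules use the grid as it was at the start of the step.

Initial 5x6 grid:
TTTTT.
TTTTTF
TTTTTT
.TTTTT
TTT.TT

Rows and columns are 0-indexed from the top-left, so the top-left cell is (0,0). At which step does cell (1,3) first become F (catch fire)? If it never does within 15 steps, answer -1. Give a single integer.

Step 1: cell (1,3)='T' (+2 fires, +1 burnt)
Step 2: cell (1,3)='F' (+4 fires, +2 burnt)
  -> target ignites at step 2
Step 3: cell (1,3)='.' (+5 fires, +4 burnt)
Step 4: cell (1,3)='.' (+5 fires, +5 burnt)
Step 5: cell (1,3)='.' (+4 fires, +5 burnt)
Step 6: cell (1,3)='.' (+4 fires, +4 burnt)
Step 7: cell (1,3)='.' (+1 fires, +4 burnt)
Step 8: cell (1,3)='.' (+1 fires, +1 burnt)
Step 9: cell (1,3)='.' (+0 fires, +1 burnt)
  fire out at step 9

2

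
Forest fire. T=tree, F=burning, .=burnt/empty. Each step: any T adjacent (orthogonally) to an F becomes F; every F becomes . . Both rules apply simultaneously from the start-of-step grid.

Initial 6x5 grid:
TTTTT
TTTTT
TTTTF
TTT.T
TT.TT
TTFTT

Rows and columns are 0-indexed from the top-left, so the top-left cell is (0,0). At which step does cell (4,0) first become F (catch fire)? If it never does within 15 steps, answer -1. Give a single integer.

Step 1: cell (4,0)='T' (+5 fires, +2 burnt)
Step 2: cell (4,0)='T' (+8 fires, +5 burnt)
Step 3: cell (4,0)='F' (+6 fires, +8 burnt)
  -> target ignites at step 3
Step 4: cell (4,0)='.' (+4 fires, +6 burnt)
Step 5: cell (4,0)='.' (+2 fires, +4 burnt)
Step 6: cell (4,0)='.' (+1 fires, +2 burnt)
Step 7: cell (4,0)='.' (+0 fires, +1 burnt)
  fire out at step 7

3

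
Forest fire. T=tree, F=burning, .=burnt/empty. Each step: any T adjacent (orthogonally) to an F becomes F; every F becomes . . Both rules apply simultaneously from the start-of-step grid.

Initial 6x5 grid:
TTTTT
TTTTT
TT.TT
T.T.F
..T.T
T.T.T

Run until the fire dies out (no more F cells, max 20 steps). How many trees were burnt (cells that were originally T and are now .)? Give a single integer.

Answer: 17

Derivation:
Step 1: +2 fires, +1 burnt (F count now 2)
Step 2: +3 fires, +2 burnt (F count now 3)
Step 3: +2 fires, +3 burnt (F count now 2)
Step 4: +2 fires, +2 burnt (F count now 2)
Step 5: +2 fires, +2 burnt (F count now 2)
Step 6: +3 fires, +2 burnt (F count now 3)
Step 7: +2 fires, +3 burnt (F count now 2)
Step 8: +1 fires, +2 burnt (F count now 1)
Step 9: +0 fires, +1 burnt (F count now 0)
Fire out after step 9
Initially T: 21, now '.': 26
Total burnt (originally-T cells now '.'): 17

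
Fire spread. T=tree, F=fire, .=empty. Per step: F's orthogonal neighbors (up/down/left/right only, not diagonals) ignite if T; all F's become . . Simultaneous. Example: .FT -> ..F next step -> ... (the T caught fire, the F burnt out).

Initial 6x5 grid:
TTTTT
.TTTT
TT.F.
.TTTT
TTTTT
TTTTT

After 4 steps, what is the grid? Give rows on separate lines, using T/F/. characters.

Step 1: 2 trees catch fire, 1 burn out
  TTTTT
  .TTFT
  TT...
  .TTFT
  TTTTT
  TTTTT
Step 2: 6 trees catch fire, 2 burn out
  TTTFT
  .TF.F
  TT...
  .TF.F
  TTTFT
  TTTTT
Step 3: 7 trees catch fire, 6 burn out
  TTF.F
  .F...
  TT...
  .F...
  TTF.F
  TTTFT
Step 4: 5 trees catch fire, 7 burn out
  TF...
  .....
  TF...
  .....
  TF...
  TTF.F

TF...
.....
TF...
.....
TF...
TTF.F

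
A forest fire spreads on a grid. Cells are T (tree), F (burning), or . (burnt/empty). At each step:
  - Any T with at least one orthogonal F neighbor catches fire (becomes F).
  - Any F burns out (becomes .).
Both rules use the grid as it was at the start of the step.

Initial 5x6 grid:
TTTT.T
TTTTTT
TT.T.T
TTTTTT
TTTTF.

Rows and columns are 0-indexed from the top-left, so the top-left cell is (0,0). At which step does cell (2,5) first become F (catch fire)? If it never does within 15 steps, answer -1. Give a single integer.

Step 1: cell (2,5)='T' (+2 fires, +1 burnt)
Step 2: cell (2,5)='T' (+3 fires, +2 burnt)
Step 3: cell (2,5)='F' (+4 fires, +3 burnt)
  -> target ignites at step 3
Step 4: cell (2,5)='.' (+4 fires, +4 burnt)
Step 5: cell (2,5)='.' (+6 fires, +4 burnt)
Step 6: cell (2,5)='.' (+3 fires, +6 burnt)
Step 7: cell (2,5)='.' (+2 fires, +3 burnt)
Step 8: cell (2,5)='.' (+1 fires, +2 burnt)
Step 9: cell (2,5)='.' (+0 fires, +1 burnt)
  fire out at step 9

3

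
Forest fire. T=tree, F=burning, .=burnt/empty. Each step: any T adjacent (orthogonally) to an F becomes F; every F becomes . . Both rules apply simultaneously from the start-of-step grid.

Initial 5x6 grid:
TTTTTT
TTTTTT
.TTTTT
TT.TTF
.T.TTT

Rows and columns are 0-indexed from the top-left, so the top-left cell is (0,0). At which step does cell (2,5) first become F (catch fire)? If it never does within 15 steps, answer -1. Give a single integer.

Step 1: cell (2,5)='F' (+3 fires, +1 burnt)
  -> target ignites at step 1
Step 2: cell (2,5)='.' (+4 fires, +3 burnt)
Step 3: cell (2,5)='.' (+4 fires, +4 burnt)
Step 4: cell (2,5)='.' (+3 fires, +4 burnt)
Step 5: cell (2,5)='.' (+3 fires, +3 burnt)
Step 6: cell (2,5)='.' (+3 fires, +3 burnt)
Step 7: cell (2,5)='.' (+4 fires, +3 burnt)
Step 8: cell (2,5)='.' (+1 fires, +4 burnt)
Step 9: cell (2,5)='.' (+0 fires, +1 burnt)
  fire out at step 9

1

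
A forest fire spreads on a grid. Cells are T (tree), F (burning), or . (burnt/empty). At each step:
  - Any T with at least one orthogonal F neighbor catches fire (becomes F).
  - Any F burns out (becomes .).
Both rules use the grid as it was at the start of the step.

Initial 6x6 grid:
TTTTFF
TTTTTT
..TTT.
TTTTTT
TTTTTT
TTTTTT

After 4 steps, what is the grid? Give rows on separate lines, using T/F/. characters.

Step 1: 3 trees catch fire, 2 burn out
  TTTF..
  TTTTFF
  ..TTT.
  TTTTTT
  TTTTTT
  TTTTTT
Step 2: 3 trees catch fire, 3 burn out
  TTF...
  TTTF..
  ..TTF.
  TTTTTT
  TTTTTT
  TTTTTT
Step 3: 4 trees catch fire, 3 burn out
  TF....
  TTF...
  ..TF..
  TTTTFT
  TTTTTT
  TTTTTT
Step 4: 6 trees catch fire, 4 burn out
  F.....
  TF....
  ..F...
  TTTF.F
  TTTTFT
  TTTTTT

F.....
TF....
..F...
TTTF.F
TTTTFT
TTTTTT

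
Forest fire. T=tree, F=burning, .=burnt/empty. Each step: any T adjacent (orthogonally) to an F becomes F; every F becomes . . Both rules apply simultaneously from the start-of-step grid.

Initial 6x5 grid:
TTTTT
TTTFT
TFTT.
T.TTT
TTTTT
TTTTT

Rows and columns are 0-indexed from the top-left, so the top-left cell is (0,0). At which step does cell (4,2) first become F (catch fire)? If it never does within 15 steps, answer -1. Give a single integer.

Step 1: cell (4,2)='T' (+7 fires, +2 burnt)
Step 2: cell (4,2)='T' (+7 fires, +7 burnt)
Step 3: cell (4,2)='F' (+5 fires, +7 burnt)
  -> target ignites at step 3
Step 4: cell (4,2)='.' (+5 fires, +5 burnt)
Step 5: cell (4,2)='.' (+2 fires, +5 burnt)
Step 6: cell (4,2)='.' (+0 fires, +2 burnt)
  fire out at step 6

3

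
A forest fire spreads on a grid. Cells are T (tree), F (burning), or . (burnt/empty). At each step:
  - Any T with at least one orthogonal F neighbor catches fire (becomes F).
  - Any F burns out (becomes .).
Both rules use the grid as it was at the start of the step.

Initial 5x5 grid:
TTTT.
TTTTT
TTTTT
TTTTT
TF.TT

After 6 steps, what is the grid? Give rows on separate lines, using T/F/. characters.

Step 1: 2 trees catch fire, 1 burn out
  TTTT.
  TTTTT
  TTTTT
  TFTTT
  F..TT
Step 2: 3 trees catch fire, 2 burn out
  TTTT.
  TTTTT
  TFTTT
  F.FTT
  ...TT
Step 3: 4 trees catch fire, 3 burn out
  TTTT.
  TFTTT
  F.FTT
  ...FT
  ...TT
Step 4: 6 trees catch fire, 4 burn out
  TFTT.
  F.FTT
  ...FT
  ....F
  ...FT
Step 5: 5 trees catch fire, 6 burn out
  F.FT.
  ...FT
  ....F
  .....
  ....F
Step 6: 2 trees catch fire, 5 burn out
  ...F.
  ....F
  .....
  .....
  .....

...F.
....F
.....
.....
.....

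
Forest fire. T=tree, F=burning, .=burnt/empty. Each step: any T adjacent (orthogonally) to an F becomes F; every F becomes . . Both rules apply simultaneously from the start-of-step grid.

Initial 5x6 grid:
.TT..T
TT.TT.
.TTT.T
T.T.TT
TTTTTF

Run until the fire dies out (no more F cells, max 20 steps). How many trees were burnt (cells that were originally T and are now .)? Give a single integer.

Answer: 19

Derivation:
Step 1: +2 fires, +1 burnt (F count now 2)
Step 2: +3 fires, +2 burnt (F count now 3)
Step 3: +1 fires, +3 burnt (F count now 1)
Step 4: +2 fires, +1 burnt (F count now 2)
Step 5: +2 fires, +2 burnt (F count now 2)
Step 6: +3 fires, +2 burnt (F count now 3)
Step 7: +2 fires, +3 burnt (F count now 2)
Step 8: +3 fires, +2 burnt (F count now 3)
Step 9: +1 fires, +3 burnt (F count now 1)
Step 10: +0 fires, +1 burnt (F count now 0)
Fire out after step 10
Initially T: 20, now '.': 29
Total burnt (originally-T cells now '.'): 19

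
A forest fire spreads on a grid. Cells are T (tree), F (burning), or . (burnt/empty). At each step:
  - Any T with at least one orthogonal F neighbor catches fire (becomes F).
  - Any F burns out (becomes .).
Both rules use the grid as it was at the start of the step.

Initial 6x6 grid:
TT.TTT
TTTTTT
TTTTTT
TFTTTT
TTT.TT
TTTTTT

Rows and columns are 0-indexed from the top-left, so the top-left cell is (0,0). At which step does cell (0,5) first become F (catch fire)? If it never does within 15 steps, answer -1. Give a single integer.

Step 1: cell (0,5)='T' (+4 fires, +1 burnt)
Step 2: cell (0,5)='T' (+7 fires, +4 burnt)
Step 3: cell (0,5)='T' (+7 fires, +7 burnt)
Step 4: cell (0,5)='T' (+6 fires, +7 burnt)
Step 5: cell (0,5)='T' (+5 fires, +6 burnt)
Step 6: cell (0,5)='T' (+3 fires, +5 burnt)
Step 7: cell (0,5)='F' (+1 fires, +3 burnt)
  -> target ignites at step 7
Step 8: cell (0,5)='.' (+0 fires, +1 burnt)
  fire out at step 8

7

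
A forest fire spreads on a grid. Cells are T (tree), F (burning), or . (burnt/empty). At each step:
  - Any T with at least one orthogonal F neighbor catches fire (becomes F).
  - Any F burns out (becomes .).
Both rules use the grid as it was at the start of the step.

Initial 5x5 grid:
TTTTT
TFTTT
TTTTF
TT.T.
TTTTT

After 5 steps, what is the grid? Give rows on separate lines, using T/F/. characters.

Step 1: 6 trees catch fire, 2 burn out
  TFTTT
  F.FTF
  TFTF.
  TT.T.
  TTTTT
Step 2: 8 trees catch fire, 6 burn out
  F.FTF
  ...F.
  F.F..
  TF.F.
  TTTTT
Step 3: 4 trees catch fire, 8 burn out
  ...F.
  .....
  .....
  F....
  TFTFT
Step 4: 3 trees catch fire, 4 burn out
  .....
  .....
  .....
  .....
  F.F.F
Step 5: 0 trees catch fire, 3 burn out
  .....
  .....
  .....
  .....
  .....

.....
.....
.....
.....
.....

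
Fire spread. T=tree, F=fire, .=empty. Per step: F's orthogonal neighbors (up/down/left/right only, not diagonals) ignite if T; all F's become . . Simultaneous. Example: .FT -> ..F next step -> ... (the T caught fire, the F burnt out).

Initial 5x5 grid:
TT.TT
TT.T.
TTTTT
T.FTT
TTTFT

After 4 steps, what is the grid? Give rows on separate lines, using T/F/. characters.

Step 1: 4 trees catch fire, 2 burn out
  TT.TT
  TT.T.
  TTFTT
  T..FT
  TTF.F
Step 2: 4 trees catch fire, 4 burn out
  TT.TT
  TT.T.
  TF.FT
  T...F
  TF...
Step 3: 5 trees catch fire, 4 burn out
  TT.TT
  TF.F.
  F...F
  T....
  F....
Step 4: 4 trees catch fire, 5 burn out
  TF.FT
  F....
  .....
  F....
  .....

TF.FT
F....
.....
F....
.....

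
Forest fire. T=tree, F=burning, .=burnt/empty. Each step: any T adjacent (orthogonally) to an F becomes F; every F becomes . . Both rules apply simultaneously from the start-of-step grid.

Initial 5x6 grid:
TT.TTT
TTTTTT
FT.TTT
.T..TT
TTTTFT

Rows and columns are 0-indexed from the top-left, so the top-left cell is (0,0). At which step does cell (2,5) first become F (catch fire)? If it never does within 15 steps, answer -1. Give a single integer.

Step 1: cell (2,5)='T' (+5 fires, +2 burnt)
Step 2: cell (2,5)='T' (+6 fires, +5 burnt)
Step 3: cell (2,5)='F' (+6 fires, +6 burnt)
  -> target ignites at step 3
Step 4: cell (2,5)='.' (+4 fires, +6 burnt)
Step 5: cell (2,5)='.' (+2 fires, +4 burnt)
Step 6: cell (2,5)='.' (+0 fires, +2 burnt)
  fire out at step 6

3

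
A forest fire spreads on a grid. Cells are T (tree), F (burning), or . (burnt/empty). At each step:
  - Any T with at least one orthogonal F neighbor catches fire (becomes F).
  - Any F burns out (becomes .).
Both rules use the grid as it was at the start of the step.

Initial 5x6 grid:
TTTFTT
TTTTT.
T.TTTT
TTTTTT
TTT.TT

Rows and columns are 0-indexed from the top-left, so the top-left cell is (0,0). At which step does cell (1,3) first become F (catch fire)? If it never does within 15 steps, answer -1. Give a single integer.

Step 1: cell (1,3)='F' (+3 fires, +1 burnt)
  -> target ignites at step 1
Step 2: cell (1,3)='.' (+5 fires, +3 burnt)
Step 3: cell (1,3)='.' (+5 fires, +5 burnt)
Step 4: cell (1,3)='.' (+4 fires, +5 burnt)
Step 5: cell (1,3)='.' (+5 fires, +4 burnt)
Step 6: cell (1,3)='.' (+3 fires, +5 burnt)
Step 7: cell (1,3)='.' (+1 fires, +3 burnt)
Step 8: cell (1,3)='.' (+0 fires, +1 burnt)
  fire out at step 8

1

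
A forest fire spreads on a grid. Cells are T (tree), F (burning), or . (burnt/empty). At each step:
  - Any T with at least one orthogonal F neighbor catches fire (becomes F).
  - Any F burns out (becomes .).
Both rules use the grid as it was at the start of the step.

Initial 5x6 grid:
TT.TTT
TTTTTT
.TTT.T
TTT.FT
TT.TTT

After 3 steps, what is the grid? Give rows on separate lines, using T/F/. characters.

Step 1: 2 trees catch fire, 1 burn out
  TT.TTT
  TTTTTT
  .TTT.T
  TTT..F
  TT.TFT
Step 2: 3 trees catch fire, 2 burn out
  TT.TTT
  TTTTTT
  .TTT.F
  TTT...
  TT.F.F
Step 3: 1 trees catch fire, 3 burn out
  TT.TTT
  TTTTTF
  .TTT..
  TTT...
  TT....

TT.TTT
TTTTTF
.TTT..
TTT...
TT....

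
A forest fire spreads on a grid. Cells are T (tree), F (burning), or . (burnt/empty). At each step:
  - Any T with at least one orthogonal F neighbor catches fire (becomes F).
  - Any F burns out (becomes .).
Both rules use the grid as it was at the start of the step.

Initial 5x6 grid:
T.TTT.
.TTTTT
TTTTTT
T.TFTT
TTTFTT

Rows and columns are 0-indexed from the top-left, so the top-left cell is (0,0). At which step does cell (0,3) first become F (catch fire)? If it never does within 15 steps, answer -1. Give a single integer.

Step 1: cell (0,3)='T' (+5 fires, +2 burnt)
Step 2: cell (0,3)='T' (+6 fires, +5 burnt)
Step 3: cell (0,3)='F' (+6 fires, +6 burnt)
  -> target ignites at step 3
Step 4: cell (0,3)='.' (+6 fires, +6 burnt)
Step 5: cell (0,3)='.' (+0 fires, +6 burnt)
  fire out at step 5

3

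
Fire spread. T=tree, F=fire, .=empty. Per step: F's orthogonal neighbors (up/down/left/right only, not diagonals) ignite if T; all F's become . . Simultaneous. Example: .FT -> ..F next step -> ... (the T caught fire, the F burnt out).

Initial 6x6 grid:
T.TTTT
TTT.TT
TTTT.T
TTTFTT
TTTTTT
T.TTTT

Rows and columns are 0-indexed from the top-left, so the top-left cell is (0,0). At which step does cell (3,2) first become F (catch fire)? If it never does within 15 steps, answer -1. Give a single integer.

Step 1: cell (3,2)='F' (+4 fires, +1 burnt)
  -> target ignites at step 1
Step 2: cell (3,2)='.' (+6 fires, +4 burnt)
Step 3: cell (3,2)='.' (+8 fires, +6 burnt)
Step 4: cell (3,2)='.' (+6 fires, +8 burnt)
Step 5: cell (3,2)='.' (+5 fires, +6 burnt)
Step 6: cell (3,2)='.' (+2 fires, +5 burnt)
Step 7: cell (3,2)='.' (+0 fires, +2 burnt)
  fire out at step 7

1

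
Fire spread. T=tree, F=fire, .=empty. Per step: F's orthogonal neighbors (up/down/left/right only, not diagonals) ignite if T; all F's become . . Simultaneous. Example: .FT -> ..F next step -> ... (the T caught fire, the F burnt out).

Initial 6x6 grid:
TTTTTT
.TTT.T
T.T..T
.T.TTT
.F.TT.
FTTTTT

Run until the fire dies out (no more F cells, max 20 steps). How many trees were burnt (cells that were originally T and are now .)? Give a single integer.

Step 1: +2 fires, +2 burnt (F count now 2)
Step 2: +1 fires, +2 burnt (F count now 1)
Step 3: +1 fires, +1 burnt (F count now 1)
Step 4: +2 fires, +1 burnt (F count now 2)
Step 5: +3 fires, +2 burnt (F count now 3)
Step 6: +1 fires, +3 burnt (F count now 1)
Step 7: +1 fires, +1 burnt (F count now 1)
Step 8: +1 fires, +1 burnt (F count now 1)
Step 9: +1 fires, +1 burnt (F count now 1)
Step 10: +1 fires, +1 burnt (F count now 1)
Step 11: +1 fires, +1 burnt (F count now 1)
Step 12: +1 fires, +1 burnt (F count now 1)
Step 13: +2 fires, +1 burnt (F count now 2)
Step 14: +2 fires, +2 burnt (F count now 2)
Step 15: +3 fires, +2 burnt (F count now 3)
Step 16: +0 fires, +3 burnt (F count now 0)
Fire out after step 16
Initially T: 24, now '.': 35
Total burnt (originally-T cells now '.'): 23

Answer: 23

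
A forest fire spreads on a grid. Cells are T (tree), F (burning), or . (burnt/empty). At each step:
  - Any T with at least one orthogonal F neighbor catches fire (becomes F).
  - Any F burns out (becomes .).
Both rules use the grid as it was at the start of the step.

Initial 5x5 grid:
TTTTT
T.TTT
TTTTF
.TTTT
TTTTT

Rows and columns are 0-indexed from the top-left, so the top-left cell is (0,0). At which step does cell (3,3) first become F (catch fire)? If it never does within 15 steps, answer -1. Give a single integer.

Step 1: cell (3,3)='T' (+3 fires, +1 burnt)
Step 2: cell (3,3)='F' (+5 fires, +3 burnt)
  -> target ignites at step 2
Step 3: cell (3,3)='.' (+5 fires, +5 burnt)
Step 4: cell (3,3)='.' (+4 fires, +5 burnt)
Step 5: cell (3,3)='.' (+3 fires, +4 burnt)
Step 6: cell (3,3)='.' (+2 fires, +3 burnt)
Step 7: cell (3,3)='.' (+0 fires, +2 burnt)
  fire out at step 7

2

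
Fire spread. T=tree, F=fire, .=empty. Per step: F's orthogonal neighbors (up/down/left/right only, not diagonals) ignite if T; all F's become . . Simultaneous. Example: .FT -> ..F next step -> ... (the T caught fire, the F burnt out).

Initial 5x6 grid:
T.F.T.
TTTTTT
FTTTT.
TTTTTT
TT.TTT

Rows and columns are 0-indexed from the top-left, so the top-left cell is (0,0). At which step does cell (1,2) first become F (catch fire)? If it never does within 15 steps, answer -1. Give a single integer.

Step 1: cell (1,2)='F' (+4 fires, +2 burnt)
  -> target ignites at step 1
Step 2: cell (1,2)='.' (+6 fires, +4 burnt)
Step 3: cell (1,2)='.' (+4 fires, +6 burnt)
Step 4: cell (1,2)='.' (+4 fires, +4 burnt)
Step 5: cell (1,2)='.' (+2 fires, +4 burnt)
Step 6: cell (1,2)='.' (+2 fires, +2 burnt)
Step 7: cell (1,2)='.' (+1 fires, +2 burnt)
Step 8: cell (1,2)='.' (+0 fires, +1 burnt)
  fire out at step 8

1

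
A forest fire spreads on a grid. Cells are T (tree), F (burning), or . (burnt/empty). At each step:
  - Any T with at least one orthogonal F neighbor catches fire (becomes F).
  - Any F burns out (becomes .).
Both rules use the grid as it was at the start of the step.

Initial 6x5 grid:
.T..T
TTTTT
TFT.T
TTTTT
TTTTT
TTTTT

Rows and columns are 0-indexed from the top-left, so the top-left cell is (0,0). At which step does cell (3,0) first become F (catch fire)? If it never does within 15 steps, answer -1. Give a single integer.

Step 1: cell (3,0)='T' (+4 fires, +1 burnt)
Step 2: cell (3,0)='F' (+6 fires, +4 burnt)
  -> target ignites at step 2
Step 3: cell (3,0)='.' (+5 fires, +6 burnt)
Step 4: cell (3,0)='.' (+5 fires, +5 burnt)
Step 5: cell (3,0)='.' (+4 fires, +5 burnt)
Step 6: cell (3,0)='.' (+1 fires, +4 burnt)
Step 7: cell (3,0)='.' (+0 fires, +1 burnt)
  fire out at step 7

2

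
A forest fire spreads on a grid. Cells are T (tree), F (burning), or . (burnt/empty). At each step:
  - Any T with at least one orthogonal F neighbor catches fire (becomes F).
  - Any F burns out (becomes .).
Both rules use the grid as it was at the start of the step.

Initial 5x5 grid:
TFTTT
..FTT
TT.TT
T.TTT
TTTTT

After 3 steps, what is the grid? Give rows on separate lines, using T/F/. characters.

Step 1: 3 trees catch fire, 2 burn out
  F.FTT
  ...FT
  TT.TT
  T.TTT
  TTTTT
Step 2: 3 trees catch fire, 3 burn out
  ...FT
  ....F
  TT.FT
  T.TTT
  TTTTT
Step 3: 3 trees catch fire, 3 burn out
  ....F
  .....
  TT..F
  T.TFT
  TTTTT

....F
.....
TT..F
T.TFT
TTTTT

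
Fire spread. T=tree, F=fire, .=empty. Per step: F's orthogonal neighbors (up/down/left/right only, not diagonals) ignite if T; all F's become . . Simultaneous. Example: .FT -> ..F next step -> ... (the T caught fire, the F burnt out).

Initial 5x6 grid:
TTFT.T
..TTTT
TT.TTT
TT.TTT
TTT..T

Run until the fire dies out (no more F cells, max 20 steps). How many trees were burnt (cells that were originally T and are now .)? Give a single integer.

Answer: 15

Derivation:
Step 1: +3 fires, +1 burnt (F count now 3)
Step 2: +2 fires, +3 burnt (F count now 2)
Step 3: +2 fires, +2 burnt (F count now 2)
Step 4: +3 fires, +2 burnt (F count now 3)
Step 5: +3 fires, +3 burnt (F count now 3)
Step 6: +1 fires, +3 burnt (F count now 1)
Step 7: +1 fires, +1 burnt (F count now 1)
Step 8: +0 fires, +1 burnt (F count now 0)
Fire out after step 8
Initially T: 22, now '.': 23
Total burnt (originally-T cells now '.'): 15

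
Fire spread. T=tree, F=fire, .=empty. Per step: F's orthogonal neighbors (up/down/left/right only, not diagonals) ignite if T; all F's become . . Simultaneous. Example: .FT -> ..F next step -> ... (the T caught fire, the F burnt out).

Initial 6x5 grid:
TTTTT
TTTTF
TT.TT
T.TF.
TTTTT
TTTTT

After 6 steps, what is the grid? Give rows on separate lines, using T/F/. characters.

Step 1: 6 trees catch fire, 2 burn out
  TTTTF
  TTTF.
  TT.FF
  T.F..
  TTTFT
  TTTTT
Step 2: 5 trees catch fire, 6 burn out
  TTTF.
  TTF..
  TT...
  T....
  TTF.F
  TTTFT
Step 3: 5 trees catch fire, 5 burn out
  TTF..
  TF...
  TT...
  T....
  TF...
  TTF.F
Step 4: 5 trees catch fire, 5 burn out
  TF...
  F....
  TF...
  T....
  F....
  TF...
Step 5: 4 trees catch fire, 5 burn out
  F....
  .....
  F....
  F....
  .....
  F....
Step 6: 0 trees catch fire, 4 burn out
  .....
  .....
  .....
  .....
  .....
  .....

.....
.....
.....
.....
.....
.....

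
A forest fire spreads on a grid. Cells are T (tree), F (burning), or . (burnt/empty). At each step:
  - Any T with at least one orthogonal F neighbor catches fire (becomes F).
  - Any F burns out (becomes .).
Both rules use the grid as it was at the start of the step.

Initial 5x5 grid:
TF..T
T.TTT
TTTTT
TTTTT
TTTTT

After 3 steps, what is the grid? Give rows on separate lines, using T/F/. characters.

Step 1: 1 trees catch fire, 1 burn out
  F...T
  T.TTT
  TTTTT
  TTTTT
  TTTTT
Step 2: 1 trees catch fire, 1 burn out
  ....T
  F.TTT
  TTTTT
  TTTTT
  TTTTT
Step 3: 1 trees catch fire, 1 burn out
  ....T
  ..TTT
  FTTTT
  TTTTT
  TTTTT

....T
..TTT
FTTTT
TTTTT
TTTTT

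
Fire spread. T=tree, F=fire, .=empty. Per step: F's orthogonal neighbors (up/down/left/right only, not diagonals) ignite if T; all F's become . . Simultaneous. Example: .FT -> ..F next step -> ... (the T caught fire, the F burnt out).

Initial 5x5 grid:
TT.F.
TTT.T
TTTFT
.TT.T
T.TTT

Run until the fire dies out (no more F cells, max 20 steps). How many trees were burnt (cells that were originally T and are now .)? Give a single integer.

Answer: 16

Derivation:
Step 1: +2 fires, +2 burnt (F count now 2)
Step 2: +5 fires, +2 burnt (F count now 5)
Step 3: +5 fires, +5 burnt (F count now 5)
Step 4: +3 fires, +5 burnt (F count now 3)
Step 5: +1 fires, +3 burnt (F count now 1)
Step 6: +0 fires, +1 burnt (F count now 0)
Fire out after step 6
Initially T: 17, now '.': 24
Total burnt (originally-T cells now '.'): 16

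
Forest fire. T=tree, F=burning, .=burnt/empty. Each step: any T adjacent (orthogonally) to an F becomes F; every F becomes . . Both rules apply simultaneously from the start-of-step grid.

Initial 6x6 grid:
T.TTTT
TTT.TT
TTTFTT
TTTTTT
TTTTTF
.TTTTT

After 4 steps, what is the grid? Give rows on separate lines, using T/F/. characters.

Step 1: 6 trees catch fire, 2 burn out
  T.TTTT
  TTT.TT
  TTF.FT
  TTTFTF
  TTTTF.
  .TTTTF
Step 2: 8 trees catch fire, 6 burn out
  T.TTTT
  TTF.FT
  TF...F
  TTF.F.
  TTTF..
  .TTTF.
Step 3: 8 trees catch fire, 8 burn out
  T.FTFT
  TF...F
  F.....
  TF....
  TTF...
  .TTF..
Step 4: 6 trees catch fire, 8 burn out
  T..F.F
  F.....
  ......
  F.....
  TF....
  .TF...

T..F.F
F.....
......
F.....
TF....
.TF...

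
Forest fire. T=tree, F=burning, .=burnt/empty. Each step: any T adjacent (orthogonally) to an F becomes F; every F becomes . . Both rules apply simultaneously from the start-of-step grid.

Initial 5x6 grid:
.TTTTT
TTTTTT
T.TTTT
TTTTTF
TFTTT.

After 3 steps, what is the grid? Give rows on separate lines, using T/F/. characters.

Step 1: 5 trees catch fire, 2 burn out
  .TTTTT
  TTTTTT
  T.TTTF
  TFTTF.
  F.FTT.
Step 2: 7 trees catch fire, 5 burn out
  .TTTTT
  TTTTTF
  T.TTF.
  F.FF..
  ...FF.
Step 3: 5 trees catch fire, 7 burn out
  .TTTTF
  TTTTF.
  F.FF..
  ......
  ......

.TTTTF
TTTTF.
F.FF..
......
......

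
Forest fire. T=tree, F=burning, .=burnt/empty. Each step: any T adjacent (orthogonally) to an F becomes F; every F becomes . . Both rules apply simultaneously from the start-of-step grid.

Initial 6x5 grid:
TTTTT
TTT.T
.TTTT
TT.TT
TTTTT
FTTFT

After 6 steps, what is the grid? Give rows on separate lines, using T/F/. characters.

Step 1: 5 trees catch fire, 2 burn out
  TTTTT
  TTT.T
  .TTTT
  TT.TT
  FTTFT
  .FF.F
Step 2: 5 trees catch fire, 5 burn out
  TTTTT
  TTT.T
  .TTTT
  FT.FT
  .FF.F
  .....
Step 3: 3 trees catch fire, 5 burn out
  TTTTT
  TTT.T
  .TTFT
  .F..F
  .....
  .....
Step 4: 3 trees catch fire, 3 burn out
  TTTTT
  TTT.T
  .FF.F
  .....
  .....
  .....
Step 5: 3 trees catch fire, 3 burn out
  TTTTT
  TFF.F
  .....
  .....
  .....
  .....
Step 6: 4 trees catch fire, 3 burn out
  TFFTF
  F....
  .....
  .....
  .....
  .....

TFFTF
F....
.....
.....
.....
.....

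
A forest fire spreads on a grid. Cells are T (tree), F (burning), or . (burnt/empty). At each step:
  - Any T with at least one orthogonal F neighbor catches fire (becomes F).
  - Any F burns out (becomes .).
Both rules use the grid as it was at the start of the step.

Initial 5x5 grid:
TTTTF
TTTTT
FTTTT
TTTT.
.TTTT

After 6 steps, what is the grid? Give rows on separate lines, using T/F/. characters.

Step 1: 5 trees catch fire, 2 burn out
  TTTF.
  FTTTF
  .FTTT
  FTTT.
  .TTTT
Step 2: 7 trees catch fire, 5 burn out
  FTF..
  .FTF.
  ..FTF
  .FTT.
  .TTTT
Step 3: 5 trees catch fire, 7 burn out
  .F...
  ..F..
  ...F.
  ..FT.
  .FTTT
Step 4: 2 trees catch fire, 5 burn out
  .....
  .....
  .....
  ...F.
  ..FTT
Step 5: 1 trees catch fire, 2 burn out
  .....
  .....
  .....
  .....
  ...FT
Step 6: 1 trees catch fire, 1 burn out
  .....
  .....
  .....
  .....
  ....F

.....
.....
.....
.....
....F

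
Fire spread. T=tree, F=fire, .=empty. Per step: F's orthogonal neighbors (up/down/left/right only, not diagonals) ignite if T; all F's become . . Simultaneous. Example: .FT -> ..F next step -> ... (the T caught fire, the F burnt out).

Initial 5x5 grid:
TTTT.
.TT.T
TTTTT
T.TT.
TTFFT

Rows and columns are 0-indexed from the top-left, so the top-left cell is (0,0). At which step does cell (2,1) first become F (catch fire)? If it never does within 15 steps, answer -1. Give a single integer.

Step 1: cell (2,1)='T' (+4 fires, +2 burnt)
Step 2: cell (2,1)='T' (+3 fires, +4 burnt)
Step 3: cell (2,1)='F' (+4 fires, +3 burnt)
  -> target ignites at step 3
Step 4: cell (2,1)='.' (+4 fires, +4 burnt)
Step 5: cell (2,1)='.' (+2 fires, +4 burnt)
Step 6: cell (2,1)='.' (+1 fires, +2 burnt)
Step 7: cell (2,1)='.' (+0 fires, +1 burnt)
  fire out at step 7

3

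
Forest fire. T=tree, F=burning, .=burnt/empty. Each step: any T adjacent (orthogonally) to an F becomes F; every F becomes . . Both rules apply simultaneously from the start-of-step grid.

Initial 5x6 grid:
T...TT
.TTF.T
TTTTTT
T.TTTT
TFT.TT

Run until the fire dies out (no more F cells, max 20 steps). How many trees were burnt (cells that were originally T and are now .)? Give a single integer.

Answer: 20

Derivation:
Step 1: +4 fires, +2 burnt (F count now 4)
Step 2: +6 fires, +4 burnt (F count now 6)
Step 3: +4 fires, +6 burnt (F count now 4)
Step 4: +3 fires, +4 burnt (F count now 3)
Step 5: +2 fires, +3 burnt (F count now 2)
Step 6: +1 fires, +2 burnt (F count now 1)
Step 7: +0 fires, +1 burnt (F count now 0)
Fire out after step 7
Initially T: 21, now '.': 29
Total burnt (originally-T cells now '.'): 20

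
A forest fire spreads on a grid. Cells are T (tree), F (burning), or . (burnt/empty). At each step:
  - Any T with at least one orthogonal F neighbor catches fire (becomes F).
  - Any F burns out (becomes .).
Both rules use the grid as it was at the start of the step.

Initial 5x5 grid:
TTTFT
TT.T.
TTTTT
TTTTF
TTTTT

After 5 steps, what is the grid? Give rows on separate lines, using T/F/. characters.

Step 1: 6 trees catch fire, 2 burn out
  TTF.F
  TT.F.
  TTTTF
  TTTF.
  TTTTF
Step 2: 4 trees catch fire, 6 burn out
  TF...
  TT...
  TTTF.
  TTF..
  TTTF.
Step 3: 5 trees catch fire, 4 burn out
  F....
  TF...
  TTF..
  TF...
  TTF..
Step 4: 4 trees catch fire, 5 burn out
  .....
  F....
  TF...
  F....
  TF...
Step 5: 2 trees catch fire, 4 burn out
  .....
  .....
  F....
  .....
  F....

.....
.....
F....
.....
F....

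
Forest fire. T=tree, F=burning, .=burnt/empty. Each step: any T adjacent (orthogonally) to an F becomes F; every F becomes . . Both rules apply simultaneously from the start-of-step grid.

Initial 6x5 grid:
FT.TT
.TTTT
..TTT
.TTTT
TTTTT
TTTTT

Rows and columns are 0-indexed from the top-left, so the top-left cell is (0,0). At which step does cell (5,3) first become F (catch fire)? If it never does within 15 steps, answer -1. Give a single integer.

Step 1: cell (5,3)='T' (+1 fires, +1 burnt)
Step 2: cell (5,3)='T' (+1 fires, +1 burnt)
Step 3: cell (5,3)='T' (+1 fires, +1 burnt)
Step 4: cell (5,3)='T' (+2 fires, +1 burnt)
Step 5: cell (5,3)='T' (+4 fires, +2 burnt)
Step 6: cell (5,3)='T' (+5 fires, +4 burnt)
Step 7: cell (5,3)='T' (+4 fires, +5 burnt)
Step 8: cell (5,3)='F' (+4 fires, +4 burnt)
  -> target ignites at step 8
Step 9: cell (5,3)='.' (+2 fires, +4 burnt)
Step 10: cell (5,3)='.' (+0 fires, +2 burnt)
  fire out at step 10

8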